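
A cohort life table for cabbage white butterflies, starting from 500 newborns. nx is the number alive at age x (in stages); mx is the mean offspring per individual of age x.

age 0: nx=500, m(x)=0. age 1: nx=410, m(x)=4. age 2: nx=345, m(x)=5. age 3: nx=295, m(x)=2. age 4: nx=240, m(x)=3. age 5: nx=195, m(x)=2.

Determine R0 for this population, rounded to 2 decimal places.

lx = nx/n0 = nx/500: 1, 0.82, 0.69, 0.59, 0.48, 0.39
lx·mx by age: 0, 3.28, 3.45, 1.18, 1.44, 0.78
R0 = Σ lx·mx = 10.13 → 10.13

10.13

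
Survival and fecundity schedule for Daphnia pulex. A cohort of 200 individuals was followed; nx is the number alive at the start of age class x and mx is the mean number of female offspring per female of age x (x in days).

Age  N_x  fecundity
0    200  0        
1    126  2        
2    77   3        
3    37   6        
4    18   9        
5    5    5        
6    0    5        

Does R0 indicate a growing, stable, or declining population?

growing

lx = nx/n0 = nx/200: 1, 0.63, 0.385, 0.185, 0.09, 0.025, 0
R0 = Σ lx·mx = 0 + 1.26 + 1.155 + 1.11 + 0.81 + 0.125 + 0 = 4.46
R0 > 1, so the population is growing.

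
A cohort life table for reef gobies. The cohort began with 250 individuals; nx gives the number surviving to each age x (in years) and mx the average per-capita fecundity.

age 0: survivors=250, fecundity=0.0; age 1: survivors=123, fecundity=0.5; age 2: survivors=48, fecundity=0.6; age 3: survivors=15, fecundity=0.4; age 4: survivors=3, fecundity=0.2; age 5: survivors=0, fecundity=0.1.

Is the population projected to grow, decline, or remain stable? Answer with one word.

declining

lx = nx/n0 = nx/250: 1, 0.492, 0.192, 0.06, 0.012, 0
R0 = Σ lx·mx = 0 + 0.246 + 0.1152 + 0.024 + 0.0024 + 0 = 0.3876
R0 < 1, so the population is declining.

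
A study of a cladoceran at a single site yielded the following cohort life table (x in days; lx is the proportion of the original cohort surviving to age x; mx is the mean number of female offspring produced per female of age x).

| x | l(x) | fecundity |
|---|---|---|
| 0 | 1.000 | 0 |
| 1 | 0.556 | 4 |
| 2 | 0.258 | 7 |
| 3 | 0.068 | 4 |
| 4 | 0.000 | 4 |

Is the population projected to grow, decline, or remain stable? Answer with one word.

growing

R0 = Σ lx·mx = 0 + 2.224 + 1.806 + 0.272 + 0 = 4.302
R0 > 1, so the population is growing.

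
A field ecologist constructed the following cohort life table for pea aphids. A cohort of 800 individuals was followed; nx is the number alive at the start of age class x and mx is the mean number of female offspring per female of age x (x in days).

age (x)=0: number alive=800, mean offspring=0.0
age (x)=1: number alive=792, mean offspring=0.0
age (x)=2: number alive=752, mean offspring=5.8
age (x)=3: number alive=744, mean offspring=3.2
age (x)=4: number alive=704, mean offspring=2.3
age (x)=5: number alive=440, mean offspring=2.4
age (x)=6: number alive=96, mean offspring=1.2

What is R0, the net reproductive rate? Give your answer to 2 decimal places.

lx = nx/n0 = nx/800: 1, 0.99, 0.94, 0.93, 0.88, 0.55, 0.12
lx·mx by age: 0, 0, 5.452, 2.976, 2.024, 1.32, 0.144
R0 = Σ lx·mx = 11.916 → 11.92

11.92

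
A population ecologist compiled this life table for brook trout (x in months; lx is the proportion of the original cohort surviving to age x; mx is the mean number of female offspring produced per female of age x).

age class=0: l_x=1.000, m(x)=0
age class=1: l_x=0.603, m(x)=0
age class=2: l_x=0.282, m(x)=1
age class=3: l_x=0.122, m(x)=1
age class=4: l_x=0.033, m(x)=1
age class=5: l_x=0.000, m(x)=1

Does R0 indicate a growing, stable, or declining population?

R0 = Σ lx·mx = 0 + 0 + 0.282 + 0.122 + 0.033 + 0 = 0.437
R0 < 1, so the population is declining.

declining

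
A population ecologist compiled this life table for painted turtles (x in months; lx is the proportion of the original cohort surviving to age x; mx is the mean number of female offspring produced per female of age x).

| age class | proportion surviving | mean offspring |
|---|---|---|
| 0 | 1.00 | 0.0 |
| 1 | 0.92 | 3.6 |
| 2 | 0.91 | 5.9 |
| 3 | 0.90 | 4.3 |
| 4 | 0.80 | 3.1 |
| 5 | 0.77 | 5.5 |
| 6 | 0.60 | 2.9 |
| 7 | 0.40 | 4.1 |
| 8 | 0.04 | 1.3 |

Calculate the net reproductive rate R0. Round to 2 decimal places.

lx·mx by age: 0, 3.312, 5.369, 3.87, 2.48, 4.235, 1.74, 1.64, 0.052
R0 = Σ lx·mx = 22.698 → 22.70

22.70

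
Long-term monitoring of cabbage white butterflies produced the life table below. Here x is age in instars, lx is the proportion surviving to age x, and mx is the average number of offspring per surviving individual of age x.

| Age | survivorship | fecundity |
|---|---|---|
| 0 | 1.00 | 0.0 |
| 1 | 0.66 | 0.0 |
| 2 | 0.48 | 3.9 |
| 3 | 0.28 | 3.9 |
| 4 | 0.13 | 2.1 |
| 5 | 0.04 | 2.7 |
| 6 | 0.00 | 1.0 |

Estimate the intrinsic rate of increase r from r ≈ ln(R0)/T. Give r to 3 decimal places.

R0 = Σ lx·mx = 0 + 0 + 1.872 + 1.092 + 0.273 + 0.108 + 0 = 3.345
Σ x·lx·mx = 8.652; T = 8.652/3.345 = 2.58655…
r ≈ ln(R0)/T = ln(3.345)/2.58655… = 0.46683… → 0.467

0.467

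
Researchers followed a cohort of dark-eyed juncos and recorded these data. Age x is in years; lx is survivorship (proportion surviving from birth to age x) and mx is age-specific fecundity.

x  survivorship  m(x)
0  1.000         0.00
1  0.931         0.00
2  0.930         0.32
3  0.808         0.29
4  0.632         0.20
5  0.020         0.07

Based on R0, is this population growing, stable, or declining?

R0 = Σ lx·mx = 0 + 0 + 0.2976 + 0.23432 + 0.1264 + 0.0014 = 0.65972
R0 < 1, so the population is declining.

declining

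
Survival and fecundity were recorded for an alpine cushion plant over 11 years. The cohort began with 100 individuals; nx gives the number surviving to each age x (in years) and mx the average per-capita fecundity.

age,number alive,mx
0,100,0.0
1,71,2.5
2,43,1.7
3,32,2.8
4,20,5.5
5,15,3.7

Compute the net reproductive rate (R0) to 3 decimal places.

lx = nx/n0 = nx/100: 1, 0.71, 0.43, 0.32, 0.2, 0.15
lx·mx by age: 0, 1.775, 0.731, 0.896, 1.1, 0.555
R0 = Σ lx·mx = 5.057 → 5.057

5.057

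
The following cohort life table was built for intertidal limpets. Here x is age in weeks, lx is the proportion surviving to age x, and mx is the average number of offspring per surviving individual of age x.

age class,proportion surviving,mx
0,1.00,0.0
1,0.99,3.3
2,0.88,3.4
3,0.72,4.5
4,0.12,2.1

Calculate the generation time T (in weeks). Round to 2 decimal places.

lx·mx: 0, 3.267, 2.992, 3.24, 0.252 → R0 = 9.751
x·lx·mx: 0, 3.267, 5.984, 9.72, 1.008 → Σ = 19.979
T = 19.979 / 9.751 = 2.048918… → 2.05

2.05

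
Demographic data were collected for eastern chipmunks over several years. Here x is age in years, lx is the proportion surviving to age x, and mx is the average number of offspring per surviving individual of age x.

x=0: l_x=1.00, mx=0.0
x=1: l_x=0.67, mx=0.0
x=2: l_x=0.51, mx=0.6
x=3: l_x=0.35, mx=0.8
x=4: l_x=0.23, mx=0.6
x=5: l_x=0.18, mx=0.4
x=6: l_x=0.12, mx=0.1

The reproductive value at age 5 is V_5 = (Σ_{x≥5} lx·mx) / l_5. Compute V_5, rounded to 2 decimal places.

0.47

lx·mx for x ≥ 5: 0.072, 0.012 → sum = 0.084
V_5 = 0.084 / l_5 = 0.084 / 0.18 = 0.466667… → 0.47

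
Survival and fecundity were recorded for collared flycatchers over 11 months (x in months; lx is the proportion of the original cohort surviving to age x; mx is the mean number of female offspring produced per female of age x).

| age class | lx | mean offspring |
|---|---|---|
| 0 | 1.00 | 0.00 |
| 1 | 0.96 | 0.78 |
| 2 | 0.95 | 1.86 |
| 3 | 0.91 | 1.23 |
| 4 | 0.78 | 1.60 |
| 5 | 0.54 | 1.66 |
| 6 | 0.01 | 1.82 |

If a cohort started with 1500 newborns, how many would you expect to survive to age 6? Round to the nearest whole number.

15

Expected survivors = N0 · l_6 = 1500 × 0.01 = 15 → 15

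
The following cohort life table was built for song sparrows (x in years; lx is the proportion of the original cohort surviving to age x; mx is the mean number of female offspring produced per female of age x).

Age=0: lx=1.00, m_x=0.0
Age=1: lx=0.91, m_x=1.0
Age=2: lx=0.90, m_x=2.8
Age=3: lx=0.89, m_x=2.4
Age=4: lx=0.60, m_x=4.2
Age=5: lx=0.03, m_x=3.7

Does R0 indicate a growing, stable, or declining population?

R0 = Σ lx·mx = 0 + 0.91 + 2.52 + 2.136 + 2.52 + 0.111 = 8.197
R0 > 1, so the population is growing.

growing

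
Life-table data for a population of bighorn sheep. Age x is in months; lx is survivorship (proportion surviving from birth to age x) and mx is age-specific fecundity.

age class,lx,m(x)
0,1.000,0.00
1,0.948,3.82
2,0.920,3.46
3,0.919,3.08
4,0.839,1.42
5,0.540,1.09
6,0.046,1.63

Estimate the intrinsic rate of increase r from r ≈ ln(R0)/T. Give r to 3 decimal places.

1.053

R0 = Σ lx·mx = 0 + 3.62136 + 3.1832 + 2.83052 + 1.19138 + 0.5886 + 0.07498 = 11.49004
Σ x·lx·mx = 26.63772; T = 26.63772/11.49004 = 2.31833…
r ≈ ln(R0)/T = ln(11.49004)/2.31833… = 1.05312… → 1.053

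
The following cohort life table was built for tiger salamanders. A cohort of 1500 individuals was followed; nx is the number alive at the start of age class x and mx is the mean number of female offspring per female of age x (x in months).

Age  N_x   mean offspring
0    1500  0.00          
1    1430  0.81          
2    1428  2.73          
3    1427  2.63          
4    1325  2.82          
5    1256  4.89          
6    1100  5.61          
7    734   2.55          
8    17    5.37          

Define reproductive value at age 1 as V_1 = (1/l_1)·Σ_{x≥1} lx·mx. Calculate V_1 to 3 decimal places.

18.757

lx = nx/n0 = nx/1500: 1, 0.95333…, 0.952, 0.95133…, 0.88333…, 0.83733…, 0.73333…, 0.48933…, 0.01133…
lx·mx for x ≥ 1: 0.7722…, 2.59896, 2.502007…, 2.491…, 4.09456…, 4.114…, 1.2478…, 0.06086… → sum = 17.881387…
V_1 = 17.881387… / l_1 = 17.881387… / 0.953333… = 18.756699… → 18.757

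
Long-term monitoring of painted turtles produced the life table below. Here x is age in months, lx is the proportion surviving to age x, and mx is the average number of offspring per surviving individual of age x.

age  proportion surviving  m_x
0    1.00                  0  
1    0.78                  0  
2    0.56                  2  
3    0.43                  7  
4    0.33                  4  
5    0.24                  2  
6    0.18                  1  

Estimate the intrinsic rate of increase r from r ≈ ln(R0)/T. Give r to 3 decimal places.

0.552

R0 = Σ lx·mx = 0 + 0 + 1.12 + 3.01 + 1.32 + 0.48 + 0.18 = 6.11
Σ x·lx·mx = 20.03; T = 20.03/6.11 = 3.27823…
r ≈ ln(R0)/T = ln(6.11)/3.27823… = 0.5521… → 0.552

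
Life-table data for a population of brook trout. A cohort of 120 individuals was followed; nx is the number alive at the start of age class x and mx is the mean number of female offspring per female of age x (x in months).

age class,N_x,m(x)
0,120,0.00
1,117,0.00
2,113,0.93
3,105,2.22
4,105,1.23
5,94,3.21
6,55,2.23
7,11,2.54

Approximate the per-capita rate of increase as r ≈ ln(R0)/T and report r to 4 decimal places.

0.4844

lx = nx/n0 = nx/120: 1, 0.975, 0.94167…, 0.875, 0.875, 0.78333…, 0.45833…, 0.09167…
R0 = Σ lx·mx = 0 + 0 + 0.87575… + 1.9425 + 1.07625 + 2.5145… + 1.02208… + 0.23283… = 7.663917…
Σ x·lx·mx = 32.218833…; T = 32.218833…/7.663917… = 4.20396…
r ≈ ln(R0)/T = ln(7.663917…)/4.20396… = 0.484429… → 0.4844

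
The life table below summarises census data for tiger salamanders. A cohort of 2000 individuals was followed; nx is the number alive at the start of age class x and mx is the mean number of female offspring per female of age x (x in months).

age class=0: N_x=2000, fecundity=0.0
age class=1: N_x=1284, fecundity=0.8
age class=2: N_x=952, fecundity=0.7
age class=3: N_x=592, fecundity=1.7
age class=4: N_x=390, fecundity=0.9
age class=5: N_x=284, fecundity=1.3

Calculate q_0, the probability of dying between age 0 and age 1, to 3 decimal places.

lx = nx/n0 = nx/2000: 1, 0.642, 0.476, 0.296, 0.195, 0.142
q_0 = (l_0 − l_1) / l_0 = (1 − 0.642) / 1
     = 0.358 / 1 = 0.358 → 0.358

0.358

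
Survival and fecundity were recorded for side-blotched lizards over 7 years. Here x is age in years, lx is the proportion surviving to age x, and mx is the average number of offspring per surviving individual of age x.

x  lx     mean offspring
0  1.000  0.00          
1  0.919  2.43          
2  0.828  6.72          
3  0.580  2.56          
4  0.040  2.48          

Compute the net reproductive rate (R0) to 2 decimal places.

lx·mx by age: 0, 2.23317, 5.56416, 1.4848, 0.0992
R0 = Σ lx·mx = 9.38133 → 9.38

9.38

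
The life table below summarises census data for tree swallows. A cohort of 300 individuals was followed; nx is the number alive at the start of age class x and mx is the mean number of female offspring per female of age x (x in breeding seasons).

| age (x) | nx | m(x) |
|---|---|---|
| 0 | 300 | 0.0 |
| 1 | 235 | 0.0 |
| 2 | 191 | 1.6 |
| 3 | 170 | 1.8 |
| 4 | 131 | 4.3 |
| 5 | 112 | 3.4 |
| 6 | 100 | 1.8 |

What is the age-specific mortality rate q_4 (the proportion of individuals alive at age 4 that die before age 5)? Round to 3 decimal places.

lx = nx/n0 = nx/300: 1, 0.78333…, 0.63667…, 0.56667…, 0.43667…, 0.37333…, 0.33333…
q_4 = (l_4 − l_5) / l_4 = (0.436667… − 0.373333…) / 0.436667…
     = 0.063333… / 0.436667… = 0.145038… → 0.145

0.145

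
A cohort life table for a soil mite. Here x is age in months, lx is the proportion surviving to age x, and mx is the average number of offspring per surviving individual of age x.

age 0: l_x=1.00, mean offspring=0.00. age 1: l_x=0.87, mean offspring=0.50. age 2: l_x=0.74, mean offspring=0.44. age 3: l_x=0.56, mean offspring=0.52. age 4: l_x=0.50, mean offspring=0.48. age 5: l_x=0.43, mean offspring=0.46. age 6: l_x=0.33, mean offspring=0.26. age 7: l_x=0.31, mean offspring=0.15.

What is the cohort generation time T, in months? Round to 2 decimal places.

2.93

lx·mx: 0, 0.435, 0.3256, 0.2912, 0.24, 0.1978, 0.0858, 0.0465 → R0 = 1.6219
x·lx·mx: 0, 0.435, 0.6512, 0.8736, 0.96, 0.989, 0.5148, 0.3255 → Σ = 4.7491
T = 4.7491 / 1.6219 = 2.928109… → 2.93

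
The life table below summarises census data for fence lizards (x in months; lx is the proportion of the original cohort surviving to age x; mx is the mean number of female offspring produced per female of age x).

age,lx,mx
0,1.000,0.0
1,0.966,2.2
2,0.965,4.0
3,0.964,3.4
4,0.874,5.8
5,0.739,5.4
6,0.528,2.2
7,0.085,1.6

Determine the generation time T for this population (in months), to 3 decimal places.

3.457

lx·mx: 0, 2.1252, 3.86, 3.2776, 5.0692, 3.9906, 1.1616, 0.136 → R0 = 19.6202
x·lx·mx: 0, 2.1252, 7.72, 9.8328, 20.2768, 19.953, 6.9696, 0.952 → Σ = 67.8294
T = 67.8294 / 19.6202 = 3.457121… → 3.457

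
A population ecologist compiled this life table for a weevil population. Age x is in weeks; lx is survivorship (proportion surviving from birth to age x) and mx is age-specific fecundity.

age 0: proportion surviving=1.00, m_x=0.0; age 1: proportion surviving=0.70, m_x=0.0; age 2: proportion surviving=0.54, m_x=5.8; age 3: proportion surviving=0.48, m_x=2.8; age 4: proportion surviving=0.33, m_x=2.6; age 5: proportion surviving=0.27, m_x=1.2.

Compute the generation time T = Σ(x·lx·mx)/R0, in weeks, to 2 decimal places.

lx·mx: 0, 0, 3.132, 1.344, 0.858, 0.324 → R0 = 5.658
x·lx·mx: 0, 0, 6.264, 4.032, 3.432, 1.62 → Σ = 15.348
T = 15.348 / 5.658 = 2.712619… → 2.71

2.71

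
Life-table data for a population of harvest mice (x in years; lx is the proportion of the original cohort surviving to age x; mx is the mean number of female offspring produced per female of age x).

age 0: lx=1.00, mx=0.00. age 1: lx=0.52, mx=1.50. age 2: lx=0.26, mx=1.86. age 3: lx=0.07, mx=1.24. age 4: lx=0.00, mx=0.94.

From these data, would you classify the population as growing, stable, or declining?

R0 = Σ lx·mx = 0 + 0.78 + 0.4836 + 0.0868 + 0 = 1.3504
R0 > 1, so the population is growing.

growing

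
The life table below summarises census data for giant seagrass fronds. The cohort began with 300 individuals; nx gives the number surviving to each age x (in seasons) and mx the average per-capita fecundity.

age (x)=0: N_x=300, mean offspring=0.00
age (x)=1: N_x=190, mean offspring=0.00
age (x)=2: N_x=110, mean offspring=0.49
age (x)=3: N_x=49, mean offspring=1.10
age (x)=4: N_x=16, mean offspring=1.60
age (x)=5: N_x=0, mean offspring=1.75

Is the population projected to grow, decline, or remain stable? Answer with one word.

declining

lx = nx/n0 = nx/300: 1, 0.63333…, 0.36667…, 0.16333…, 0.05333…, 0
R0 = Σ lx·mx = 0 + 0 + 0.179667… + 0.179667… + 0.085333… + 0 = 0.444667…
R0 < 1, so the population is declining.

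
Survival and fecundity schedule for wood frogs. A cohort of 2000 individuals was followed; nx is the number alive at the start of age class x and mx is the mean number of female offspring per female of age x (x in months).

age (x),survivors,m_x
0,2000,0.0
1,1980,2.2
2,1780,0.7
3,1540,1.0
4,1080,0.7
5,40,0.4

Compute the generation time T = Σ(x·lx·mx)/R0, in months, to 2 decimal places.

1.84

lx = nx/n0 = nx/2000: 1, 0.99, 0.89, 0.77, 0.54, 0.02
lx·mx: 0, 2.178, 0.623, 0.77, 0.378, 0.008 → R0 = 3.957
x·lx·mx: 0, 2.178, 1.246, 2.31, 1.512, 0.04 → Σ = 7.286
T = 7.286 / 3.957 = 1.841294… → 1.84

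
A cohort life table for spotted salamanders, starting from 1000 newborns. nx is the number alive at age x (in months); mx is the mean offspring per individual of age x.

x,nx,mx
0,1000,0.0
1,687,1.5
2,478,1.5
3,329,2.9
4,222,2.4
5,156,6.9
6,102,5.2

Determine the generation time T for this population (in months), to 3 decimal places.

lx = nx/n0 = nx/1000: 1, 0.687, 0.478, 0.329, 0.222, 0.156, 0.102
lx·mx: 0, 1.0305, 0.717, 0.9541, 0.5328, 1.0764, 0.5304 → R0 = 4.8412
x·lx·mx: 0, 1.0305, 1.434, 2.8623, 2.1312, 5.382, 3.1824 → Σ = 16.0224
T = 16.0224 / 4.8412 = 3.309593… → 3.310

3.310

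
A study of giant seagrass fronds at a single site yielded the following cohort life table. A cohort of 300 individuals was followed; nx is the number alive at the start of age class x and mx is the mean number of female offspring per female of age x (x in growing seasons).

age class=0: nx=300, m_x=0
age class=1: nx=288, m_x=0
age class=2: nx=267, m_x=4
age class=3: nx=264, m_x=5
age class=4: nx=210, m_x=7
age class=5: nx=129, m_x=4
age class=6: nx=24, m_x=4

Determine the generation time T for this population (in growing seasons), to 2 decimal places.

lx = nx/n0 = nx/300: 1, 0.96, 0.89, 0.88, 0.7, 0.43, 0.08
lx·mx: 0, 0, 3.56, 4.4, 4.9, 1.72, 0.32 → R0 = 14.9
x·lx·mx: 0, 0, 7.12, 13.2, 19.6, 8.6, 1.92 → Σ = 50.44
T = 50.44 / 14.9 = 3.385235… → 3.39

3.39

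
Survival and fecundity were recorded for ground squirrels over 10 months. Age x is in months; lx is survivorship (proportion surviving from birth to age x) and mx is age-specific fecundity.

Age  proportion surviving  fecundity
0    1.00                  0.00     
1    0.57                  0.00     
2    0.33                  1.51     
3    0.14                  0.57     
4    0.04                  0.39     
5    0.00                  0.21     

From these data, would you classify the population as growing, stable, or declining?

declining

R0 = Σ lx·mx = 0 + 0 + 0.4983 + 0.0798 + 0.0156 + 0 = 0.5937
R0 < 1, so the population is declining.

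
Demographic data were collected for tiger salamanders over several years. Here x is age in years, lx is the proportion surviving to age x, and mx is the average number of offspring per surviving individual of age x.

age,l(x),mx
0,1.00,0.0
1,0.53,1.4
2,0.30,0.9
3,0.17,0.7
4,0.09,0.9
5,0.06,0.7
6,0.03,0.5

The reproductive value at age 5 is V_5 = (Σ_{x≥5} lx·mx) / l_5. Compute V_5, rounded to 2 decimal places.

0.95

lx·mx for x ≥ 5: 0.042, 0.015 → sum = 0.057
V_5 = 0.057 / l_5 = 0.057 / 0.06 = 0.95 → 0.95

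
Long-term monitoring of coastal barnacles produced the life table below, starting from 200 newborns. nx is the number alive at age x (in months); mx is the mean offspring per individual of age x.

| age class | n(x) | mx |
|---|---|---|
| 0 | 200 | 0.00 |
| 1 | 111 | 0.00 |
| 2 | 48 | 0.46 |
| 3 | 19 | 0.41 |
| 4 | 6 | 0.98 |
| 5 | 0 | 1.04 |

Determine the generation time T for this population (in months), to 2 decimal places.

2.55

lx = nx/n0 = nx/200: 1, 0.555, 0.24, 0.095, 0.03, 0
lx·mx: 0, 0, 0.1104, 0.03895, 0.0294, 0 → R0 = 0.17875
x·lx·mx: 0, 0, 0.2208, 0.11685, 0.1176, 0 → Σ = 0.45525
T = 0.45525 / 0.17875 = 2.546853… → 2.55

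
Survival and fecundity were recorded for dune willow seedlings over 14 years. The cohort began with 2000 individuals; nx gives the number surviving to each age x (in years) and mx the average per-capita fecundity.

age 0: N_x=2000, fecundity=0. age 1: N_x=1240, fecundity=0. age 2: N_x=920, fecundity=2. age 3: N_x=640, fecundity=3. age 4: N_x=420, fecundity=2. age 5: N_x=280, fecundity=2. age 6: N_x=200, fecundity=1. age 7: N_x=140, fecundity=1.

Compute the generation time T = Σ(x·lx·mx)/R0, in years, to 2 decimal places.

3.23

lx = nx/n0 = nx/2000: 1, 0.62, 0.46, 0.32, 0.21, 0.14, 0.1, 0.07
lx·mx: 0, 0, 0.92, 0.96, 0.42, 0.28, 0.1, 0.07 → R0 = 2.75
x·lx·mx: 0, 0, 1.84, 2.88, 1.68, 1.4, 0.6, 0.49 → Σ = 8.89
T = 8.89 / 2.75 = 3.232727… → 3.23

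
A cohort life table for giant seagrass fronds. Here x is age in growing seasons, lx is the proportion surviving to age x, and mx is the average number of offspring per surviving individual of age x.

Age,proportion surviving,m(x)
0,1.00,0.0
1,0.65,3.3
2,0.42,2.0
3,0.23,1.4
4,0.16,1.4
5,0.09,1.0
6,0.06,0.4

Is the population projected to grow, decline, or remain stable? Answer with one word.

R0 = Σ lx·mx = 0 + 2.145 + 0.84 + 0.322 + 0.224 + 0.09 + 0.024 = 3.645
R0 > 1, so the population is growing.

growing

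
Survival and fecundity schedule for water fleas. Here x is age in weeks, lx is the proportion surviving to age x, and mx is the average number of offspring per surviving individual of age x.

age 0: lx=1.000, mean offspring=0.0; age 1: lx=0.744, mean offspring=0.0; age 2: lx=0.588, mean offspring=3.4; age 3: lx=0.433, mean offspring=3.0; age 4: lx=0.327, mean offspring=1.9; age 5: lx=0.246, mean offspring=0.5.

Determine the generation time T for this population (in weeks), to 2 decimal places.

2.72

lx·mx: 0, 0, 1.9992, 1.299, 0.6213, 0.123 → R0 = 4.0425
x·lx·mx: 0, 0, 3.9984, 3.897, 2.4852, 0.615 → Σ = 10.9956
T = 10.9956 / 4.0425 = 2.72 → 2.72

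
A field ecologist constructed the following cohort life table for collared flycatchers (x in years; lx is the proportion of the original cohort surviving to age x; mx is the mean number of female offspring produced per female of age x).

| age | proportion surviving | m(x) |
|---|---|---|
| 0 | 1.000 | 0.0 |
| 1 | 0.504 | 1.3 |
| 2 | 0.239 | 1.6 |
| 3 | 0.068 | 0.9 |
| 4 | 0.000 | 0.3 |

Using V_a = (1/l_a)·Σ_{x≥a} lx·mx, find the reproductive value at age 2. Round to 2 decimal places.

lx·mx for x ≥ 2: 0.3824, 0.0612, 0 → sum = 0.4436
V_2 = 0.4436 / l_2 = 0.4436 / 0.239 = 1.856067… → 1.86

1.86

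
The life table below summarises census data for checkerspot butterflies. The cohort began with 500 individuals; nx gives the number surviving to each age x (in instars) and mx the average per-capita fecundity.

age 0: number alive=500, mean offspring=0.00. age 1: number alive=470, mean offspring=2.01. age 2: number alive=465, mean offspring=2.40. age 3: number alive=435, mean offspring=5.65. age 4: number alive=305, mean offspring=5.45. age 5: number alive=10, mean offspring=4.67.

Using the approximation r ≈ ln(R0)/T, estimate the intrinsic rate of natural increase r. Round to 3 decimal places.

0.901

lx = nx/n0 = nx/500: 1, 0.94, 0.93, 0.87, 0.61, 0.02
R0 = Σ lx·mx = 0 + 1.8894 + 2.232 + 4.9155 + 3.3245 + 0.0934 = 12.4548
Σ x·lx·mx = 34.8649; T = 34.8649/12.4548 = 2.79931…
r ≈ ln(R0)/T = ln(12.4548)/2.79931… = 0.90097… → 0.901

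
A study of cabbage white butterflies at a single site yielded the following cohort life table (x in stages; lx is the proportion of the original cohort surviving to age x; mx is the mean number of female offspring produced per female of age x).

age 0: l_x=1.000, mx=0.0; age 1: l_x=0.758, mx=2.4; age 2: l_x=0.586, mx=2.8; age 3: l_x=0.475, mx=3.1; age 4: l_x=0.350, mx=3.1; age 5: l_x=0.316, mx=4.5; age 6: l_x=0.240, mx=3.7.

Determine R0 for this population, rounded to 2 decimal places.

lx·mx by age: 0, 1.8192, 1.6408, 1.4725, 1.085, 1.422, 0.888
R0 = Σ lx·mx = 8.3275 → 8.33

8.33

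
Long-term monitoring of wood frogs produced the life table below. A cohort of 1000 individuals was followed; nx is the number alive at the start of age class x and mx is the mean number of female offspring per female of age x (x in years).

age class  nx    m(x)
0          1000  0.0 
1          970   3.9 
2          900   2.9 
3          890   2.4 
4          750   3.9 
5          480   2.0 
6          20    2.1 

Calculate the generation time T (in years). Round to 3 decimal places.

2.582

lx = nx/n0 = nx/1000: 1, 0.97, 0.9, 0.89, 0.75, 0.48, 0.02
lx·mx: 0, 3.783, 2.61, 2.136, 2.925, 0.96, 0.042 → R0 = 12.456
x·lx·mx: 0, 3.783, 5.22, 6.408, 11.7, 4.8, 0.252 → Σ = 32.163
T = 32.163 / 12.456 = 2.582129… → 2.582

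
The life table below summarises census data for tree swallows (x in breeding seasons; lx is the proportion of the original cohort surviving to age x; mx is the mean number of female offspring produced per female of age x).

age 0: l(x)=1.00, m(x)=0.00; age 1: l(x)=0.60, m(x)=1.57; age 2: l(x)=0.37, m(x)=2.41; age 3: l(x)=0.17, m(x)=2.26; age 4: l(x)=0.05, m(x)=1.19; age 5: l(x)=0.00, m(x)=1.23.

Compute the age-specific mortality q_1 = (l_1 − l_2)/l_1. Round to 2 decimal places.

0.38

q_1 = (l_1 − l_2) / l_1 = (0.6 − 0.37) / 0.6
     = 0.23 / 0.6 = 0.383333… → 0.38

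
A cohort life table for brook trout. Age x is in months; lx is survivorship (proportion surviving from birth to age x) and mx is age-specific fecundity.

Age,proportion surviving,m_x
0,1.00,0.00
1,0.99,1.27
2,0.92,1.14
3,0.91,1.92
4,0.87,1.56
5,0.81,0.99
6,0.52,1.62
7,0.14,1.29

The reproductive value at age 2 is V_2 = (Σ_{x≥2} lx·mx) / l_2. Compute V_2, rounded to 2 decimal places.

lx·mx for x ≥ 2: 1.0488, 1.7472, 1.3572, 0.8019, 0.8424, 0.1806 → sum = 5.9781
V_2 = 5.9781 / l_2 = 5.9781 / 0.92 = 6.497935… → 6.50

6.50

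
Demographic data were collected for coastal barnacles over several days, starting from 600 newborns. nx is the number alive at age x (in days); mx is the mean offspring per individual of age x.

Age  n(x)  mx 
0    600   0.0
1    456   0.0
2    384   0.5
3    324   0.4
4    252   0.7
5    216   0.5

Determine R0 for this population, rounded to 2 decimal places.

1.01

lx = nx/n0 = nx/600: 1, 0.76, 0.64, 0.54, 0.42, 0.36
lx·mx by age: 0, 0, 0.32, 0.216, 0.294, 0.18
R0 = Σ lx·mx = 1.01 → 1.01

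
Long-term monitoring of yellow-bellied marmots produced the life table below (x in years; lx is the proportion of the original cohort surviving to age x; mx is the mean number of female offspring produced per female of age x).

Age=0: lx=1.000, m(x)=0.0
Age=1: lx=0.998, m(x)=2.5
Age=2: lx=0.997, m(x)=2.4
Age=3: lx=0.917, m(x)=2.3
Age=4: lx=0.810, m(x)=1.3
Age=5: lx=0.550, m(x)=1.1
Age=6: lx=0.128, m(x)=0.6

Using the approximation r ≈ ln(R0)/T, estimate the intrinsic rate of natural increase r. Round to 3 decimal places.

R0 = Σ lx·mx = 0 + 2.495 + 2.3928 + 2.1091 + 1.053 + 0.605 + 0.0768 = 8.7317
Σ x·lx·mx = 21.3057; T = 21.3057/8.7317 = 2.44004…
r ≈ ln(R0)/T = ln(8.7317)/2.44004… = 0.88808… → 0.888

0.888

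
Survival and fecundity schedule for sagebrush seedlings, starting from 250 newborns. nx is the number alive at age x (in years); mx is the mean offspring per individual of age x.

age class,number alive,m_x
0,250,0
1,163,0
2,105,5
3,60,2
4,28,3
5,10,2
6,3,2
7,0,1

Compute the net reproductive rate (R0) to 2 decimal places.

3.02

lx = nx/n0 = nx/250: 1, 0.652, 0.42, 0.24, 0.112, 0.04, 0.012, 0
lx·mx by age: 0, 0, 2.1, 0.48, 0.336, 0.08, 0.024, 0
R0 = Σ lx·mx = 3.02 → 3.02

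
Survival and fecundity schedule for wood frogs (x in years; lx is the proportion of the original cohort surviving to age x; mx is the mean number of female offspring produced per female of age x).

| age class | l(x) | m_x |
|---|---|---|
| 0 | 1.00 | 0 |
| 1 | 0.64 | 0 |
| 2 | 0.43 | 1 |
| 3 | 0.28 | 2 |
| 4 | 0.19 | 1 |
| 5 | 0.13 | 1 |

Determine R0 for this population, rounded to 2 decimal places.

lx·mx by age: 0, 0, 0.43, 0.56, 0.19, 0.13
R0 = Σ lx·mx = 1.31 → 1.31

1.31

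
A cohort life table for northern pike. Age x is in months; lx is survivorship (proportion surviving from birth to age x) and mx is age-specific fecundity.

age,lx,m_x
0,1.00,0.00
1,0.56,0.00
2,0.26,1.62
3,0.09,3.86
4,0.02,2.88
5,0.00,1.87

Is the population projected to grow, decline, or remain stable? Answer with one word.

declining

R0 = Σ lx·mx = 0 + 0 + 0.4212 + 0.3474 + 0.0576 + 0 = 0.8262
R0 < 1, so the population is declining.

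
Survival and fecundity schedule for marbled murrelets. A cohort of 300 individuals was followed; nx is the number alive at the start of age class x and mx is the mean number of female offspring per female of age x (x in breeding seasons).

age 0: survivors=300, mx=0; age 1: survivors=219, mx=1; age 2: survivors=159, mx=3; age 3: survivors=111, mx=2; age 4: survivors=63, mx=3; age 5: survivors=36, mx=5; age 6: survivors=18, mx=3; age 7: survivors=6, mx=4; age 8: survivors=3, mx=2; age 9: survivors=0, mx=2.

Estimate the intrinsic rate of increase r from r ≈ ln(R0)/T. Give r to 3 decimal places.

0.516

lx = nx/n0 = nx/300: 1, 0.73, 0.53, 0.37, 0.21, 0.12, 0.06, 0.02, 0.01, 0
R0 = Σ lx·mx = 0 + 0.73 + 1.59 + 0.74 + 0.63 + 0.6 + 0.18 + 0.08 + 0.02 + 0 = 4.57
Σ x·lx·mx = 13.45; T = 13.45/4.57 = 2.94311…
r ≈ ln(R0)/T = ln(4.57)/2.94311… = 0.5163… → 0.516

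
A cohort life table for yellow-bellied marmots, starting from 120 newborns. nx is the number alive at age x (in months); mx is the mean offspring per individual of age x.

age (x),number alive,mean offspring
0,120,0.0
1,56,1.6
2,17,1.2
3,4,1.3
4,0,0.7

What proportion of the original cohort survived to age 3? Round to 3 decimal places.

l_3 = n_3/n_0 = 4/120 = 0.033333… → 0.033

0.033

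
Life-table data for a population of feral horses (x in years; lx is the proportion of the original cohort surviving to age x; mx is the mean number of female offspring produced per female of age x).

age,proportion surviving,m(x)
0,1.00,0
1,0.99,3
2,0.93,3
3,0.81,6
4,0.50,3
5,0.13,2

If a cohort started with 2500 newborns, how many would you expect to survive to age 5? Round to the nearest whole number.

325

Expected survivors = N0 · l_5 = 2500 × 0.13 = 325 → 325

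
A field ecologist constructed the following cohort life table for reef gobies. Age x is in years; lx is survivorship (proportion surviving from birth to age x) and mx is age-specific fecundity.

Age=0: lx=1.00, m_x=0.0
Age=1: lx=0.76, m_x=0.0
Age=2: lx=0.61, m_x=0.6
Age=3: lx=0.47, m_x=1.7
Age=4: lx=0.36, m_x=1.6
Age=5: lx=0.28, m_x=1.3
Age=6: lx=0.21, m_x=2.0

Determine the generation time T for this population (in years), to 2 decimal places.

lx·mx: 0, 0, 0.366, 0.799, 0.576, 0.364, 0.42 → R0 = 2.525
x·lx·mx: 0, 0, 0.732, 2.397, 2.304, 1.82, 2.52 → Σ = 9.773
T = 9.773 / 2.525 = 3.870495… → 3.87

3.87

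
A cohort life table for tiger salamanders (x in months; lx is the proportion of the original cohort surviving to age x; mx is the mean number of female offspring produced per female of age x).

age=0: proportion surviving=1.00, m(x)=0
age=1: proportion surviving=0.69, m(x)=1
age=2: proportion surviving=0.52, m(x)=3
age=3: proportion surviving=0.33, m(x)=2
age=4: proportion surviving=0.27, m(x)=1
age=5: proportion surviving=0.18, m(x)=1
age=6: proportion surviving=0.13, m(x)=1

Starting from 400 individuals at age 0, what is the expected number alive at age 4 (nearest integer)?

108

Expected survivors = N0 · l_4 = 400 × 0.27 = 108 → 108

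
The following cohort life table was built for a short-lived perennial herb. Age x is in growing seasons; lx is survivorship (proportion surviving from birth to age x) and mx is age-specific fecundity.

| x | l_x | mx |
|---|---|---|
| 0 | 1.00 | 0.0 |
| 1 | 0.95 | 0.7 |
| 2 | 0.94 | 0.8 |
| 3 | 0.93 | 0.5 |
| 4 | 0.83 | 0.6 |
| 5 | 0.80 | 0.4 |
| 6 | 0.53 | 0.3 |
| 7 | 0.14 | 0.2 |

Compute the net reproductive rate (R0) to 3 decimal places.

2.887

lx·mx by age: 0, 0.665, 0.752, 0.465, 0.498, 0.32, 0.159, 0.028
R0 = Σ lx·mx = 2.887 → 2.887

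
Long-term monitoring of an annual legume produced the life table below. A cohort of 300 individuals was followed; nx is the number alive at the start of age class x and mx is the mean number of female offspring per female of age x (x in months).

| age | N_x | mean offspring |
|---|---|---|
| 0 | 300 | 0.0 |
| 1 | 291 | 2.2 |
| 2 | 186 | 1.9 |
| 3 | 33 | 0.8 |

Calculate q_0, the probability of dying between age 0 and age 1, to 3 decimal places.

0.030

lx = nx/n0 = nx/300: 1, 0.97, 0.62, 0.11
q_0 = (l_0 − l_1) / l_0 = (1 − 0.97) / 1
     = 0.03 / 1 = 0.03 → 0.030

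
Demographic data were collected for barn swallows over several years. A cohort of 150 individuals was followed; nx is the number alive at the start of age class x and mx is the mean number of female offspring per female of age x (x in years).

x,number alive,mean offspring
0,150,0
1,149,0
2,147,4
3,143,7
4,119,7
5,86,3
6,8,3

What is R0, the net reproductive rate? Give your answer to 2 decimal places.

18.03

lx = nx/n0 = nx/150: 1, 0.99333…, 0.98, 0.95333…, 0.79333…, 0.57333…, 0.05333…
lx·mx by age: 0, 0, 3.92, 6.673333…, 5.553333…, 1.72…, 0.16…
R0 = Σ lx·mx = 18.026667… → 18.03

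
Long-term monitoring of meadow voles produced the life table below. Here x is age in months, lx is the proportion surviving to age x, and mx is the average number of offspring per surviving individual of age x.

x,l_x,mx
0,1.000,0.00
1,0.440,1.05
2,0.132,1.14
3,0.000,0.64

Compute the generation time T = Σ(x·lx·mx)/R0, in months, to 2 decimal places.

1.25

lx·mx: 0, 0.462, 0.15048, 0 → R0 = 0.61248
x·lx·mx: 0, 0.462, 0.30096, 0 → Σ = 0.76296
T = 0.76296 / 0.61248 = 1.24569… → 1.25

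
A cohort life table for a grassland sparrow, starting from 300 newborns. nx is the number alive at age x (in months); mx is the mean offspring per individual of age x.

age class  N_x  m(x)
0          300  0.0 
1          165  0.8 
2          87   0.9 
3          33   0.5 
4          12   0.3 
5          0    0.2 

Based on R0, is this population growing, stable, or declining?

declining

lx = nx/n0 = nx/300: 1, 0.55, 0.29, 0.11, 0.04, 0
R0 = Σ lx·mx = 0 + 0.44 + 0.261 + 0.055 + 0.012 + 0 = 0.768
R0 < 1, so the population is declining.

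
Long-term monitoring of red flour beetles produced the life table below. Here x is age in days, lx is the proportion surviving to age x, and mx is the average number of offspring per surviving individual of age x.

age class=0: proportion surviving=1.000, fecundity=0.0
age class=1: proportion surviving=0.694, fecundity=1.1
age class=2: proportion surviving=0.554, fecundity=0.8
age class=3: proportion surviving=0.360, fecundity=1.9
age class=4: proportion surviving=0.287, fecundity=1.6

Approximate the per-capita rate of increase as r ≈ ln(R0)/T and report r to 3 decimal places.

0.362

R0 = Σ lx·mx = 0 + 0.7634 + 0.4432 + 0.684 + 0.4592 = 2.3498
Σ x·lx·mx = 5.5386; T = 5.5386/2.3498 = 2.35705…
r ≈ ln(R0)/T = ln(2.3498)/2.35705… = 0.36246… → 0.362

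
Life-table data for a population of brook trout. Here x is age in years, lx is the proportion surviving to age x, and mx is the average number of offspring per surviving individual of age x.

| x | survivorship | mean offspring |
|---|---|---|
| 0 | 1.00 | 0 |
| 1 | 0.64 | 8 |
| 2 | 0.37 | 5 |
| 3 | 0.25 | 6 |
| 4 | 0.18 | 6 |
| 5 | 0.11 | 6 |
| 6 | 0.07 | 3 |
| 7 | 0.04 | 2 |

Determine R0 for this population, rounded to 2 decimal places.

lx·mx by age: 0, 5.12, 1.85, 1.5, 1.08, 0.66, 0.21, 0.08
R0 = Σ lx·mx = 10.5 → 10.50

10.50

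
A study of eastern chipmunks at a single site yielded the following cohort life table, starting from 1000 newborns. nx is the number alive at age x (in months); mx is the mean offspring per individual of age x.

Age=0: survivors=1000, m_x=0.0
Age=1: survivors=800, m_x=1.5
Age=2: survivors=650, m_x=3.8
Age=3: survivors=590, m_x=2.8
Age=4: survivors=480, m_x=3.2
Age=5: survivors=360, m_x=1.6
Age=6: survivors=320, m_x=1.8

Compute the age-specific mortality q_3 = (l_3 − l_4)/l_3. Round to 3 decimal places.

0.186

lx = nx/n0 = nx/1000: 1, 0.8, 0.65, 0.59, 0.48, 0.36, 0.32
q_3 = (l_3 − l_4) / l_3 = (0.59 − 0.48) / 0.59
     = 0.11 / 0.59 = 0.186441… → 0.186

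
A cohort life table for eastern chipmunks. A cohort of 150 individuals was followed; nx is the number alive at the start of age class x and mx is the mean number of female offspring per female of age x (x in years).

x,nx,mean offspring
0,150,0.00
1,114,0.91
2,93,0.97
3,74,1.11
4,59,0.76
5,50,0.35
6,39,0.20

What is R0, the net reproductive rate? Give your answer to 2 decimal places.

lx = nx/n0 = nx/150: 1, 0.76, 0.62, 0.49333…, 0.39333…, 0.33333…, 0.26
lx·mx by age: 0, 0.6916, 0.6014, 0.5476…, 0.298933…, 0.116667…, 0.052
R0 = Σ lx·mx = 2.3082… → 2.31

2.31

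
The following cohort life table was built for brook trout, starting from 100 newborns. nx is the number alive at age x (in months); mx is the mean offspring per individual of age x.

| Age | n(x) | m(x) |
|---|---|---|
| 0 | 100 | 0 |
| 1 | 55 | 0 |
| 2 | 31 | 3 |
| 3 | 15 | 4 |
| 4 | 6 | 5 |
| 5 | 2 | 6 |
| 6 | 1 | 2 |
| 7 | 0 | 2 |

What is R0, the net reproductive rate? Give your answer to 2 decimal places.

lx = nx/n0 = nx/100: 1, 0.55, 0.31, 0.15, 0.06, 0.02, 0.01, 0
lx·mx by age: 0, 0, 0.93, 0.6, 0.3, 0.12, 0.02, 0
R0 = Σ lx·mx = 1.97 → 1.97

1.97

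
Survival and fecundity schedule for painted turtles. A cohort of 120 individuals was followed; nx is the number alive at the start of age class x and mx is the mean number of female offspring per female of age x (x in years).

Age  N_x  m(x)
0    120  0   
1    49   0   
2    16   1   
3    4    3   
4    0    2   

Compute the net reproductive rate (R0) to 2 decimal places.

0.23

lx = nx/n0 = nx/120: 1, 0.40833…, 0.13333…, 0.03333…, 0
lx·mx by age: 0, 0, 0.133333…, 0.1…, 0
R0 = Σ lx·mx = 0.233333… → 0.23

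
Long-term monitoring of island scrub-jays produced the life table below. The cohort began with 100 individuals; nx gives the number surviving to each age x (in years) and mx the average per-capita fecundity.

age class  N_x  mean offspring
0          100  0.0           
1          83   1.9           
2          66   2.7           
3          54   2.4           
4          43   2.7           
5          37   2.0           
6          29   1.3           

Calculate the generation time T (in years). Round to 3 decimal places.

lx = nx/n0 = nx/100: 1, 0.83, 0.66, 0.54, 0.43, 0.37, 0.29
lx·mx: 0, 1.577, 1.782, 1.296, 1.161, 0.74, 0.377 → R0 = 6.933
x·lx·mx: 0, 1.577, 3.564, 3.888, 4.644, 3.7, 2.262 → Σ = 19.635
T = 19.635 / 6.933 = 2.832107… → 2.832

2.832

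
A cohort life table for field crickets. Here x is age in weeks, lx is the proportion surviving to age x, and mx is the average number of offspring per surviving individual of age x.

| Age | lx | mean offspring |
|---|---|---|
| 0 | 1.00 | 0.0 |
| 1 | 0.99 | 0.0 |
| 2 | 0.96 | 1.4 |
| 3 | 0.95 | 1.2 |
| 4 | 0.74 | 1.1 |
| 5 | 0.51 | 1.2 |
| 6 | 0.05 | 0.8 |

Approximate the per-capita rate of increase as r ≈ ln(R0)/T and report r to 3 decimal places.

R0 = Σ lx·mx = 0 + 0 + 1.344 + 1.14 + 0.814 + 0.612 + 0.04 = 3.95
Σ x·lx·mx = 12.664; T = 12.664/3.95 = 3.20608…
r ≈ ln(R0)/T = ln(3.95)/3.20608… = 0.42847… → 0.428

0.428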